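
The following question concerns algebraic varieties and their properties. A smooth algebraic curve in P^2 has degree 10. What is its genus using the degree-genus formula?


Using the genus formula for smooth plane curves:
g = (d-1)(d-2)/2
g = (10-1)(10-2)/2
g = 9*8/2
g = 72/2 = 36

36


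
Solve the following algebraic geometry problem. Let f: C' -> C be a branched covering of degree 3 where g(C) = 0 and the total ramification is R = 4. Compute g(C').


Riemann-Hurwitz formula: 2g' - 2 = d(2g - 2) + R
Given: d = 3, g = 0, R = 4
2g' - 2 = 3*(2*0 - 2) + 4
2g' - 2 = 3*(-2) + 4
2g' - 2 = -6 + 4 = -2
2g' = 0
g' = 0

0


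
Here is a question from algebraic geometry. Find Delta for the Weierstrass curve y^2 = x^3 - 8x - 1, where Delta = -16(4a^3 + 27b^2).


Compute each component:
4a^3 = 4*(-8)^3 = 4*(-512) = -2048
27b^2 = 27*(-1)^2 = 27*1 = 27
4a^3 + 27b^2 = -2048 + 27 = -2021
Delta = -16*(-2021) = 32336

32336


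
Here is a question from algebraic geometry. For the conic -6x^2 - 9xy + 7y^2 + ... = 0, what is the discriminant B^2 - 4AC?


The discriminant of a conic Ax^2 + Bxy + Cy^2 + ... = 0 is B^2 - 4AC.
B^2 = (-9)^2 = 81
4AC = 4*(-6)*7 = -168
Discriminant = 81 + 168 = 249

249


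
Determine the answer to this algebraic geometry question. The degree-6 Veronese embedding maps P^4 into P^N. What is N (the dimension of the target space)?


The Veronese embedding v_d: P^n -> P^N maps each point to all
degree-d monomials in n+1 homogeneous coordinates.
N = C(n+d, d) - 1
N = C(4+6, 6) - 1
N = C(10, 6) - 1
C(10, 6) = 210
N = 210 - 1 = 209

209


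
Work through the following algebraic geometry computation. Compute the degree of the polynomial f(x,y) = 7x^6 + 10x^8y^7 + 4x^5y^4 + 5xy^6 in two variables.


Examine each term for its total degree (sum of exponents).
  Term '7x^6' has total degree 6+0 = 6.
  Term '10x^8y^7' has total degree 8+7 = 15.
  Term '4x^5y^4' has total degree 5+4 = 9.
  Term '5xy^6' has total degree 1+6 = 7.
The maximum total degree among all terms is 15.

15


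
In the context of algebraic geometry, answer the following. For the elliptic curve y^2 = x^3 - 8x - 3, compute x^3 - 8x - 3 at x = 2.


Compute x^3 - 8x - 3 at x = 2:
x^3 = 2^3 = 8
(-8)*x = (-8)*2 = -16
Sum: 8 - 16 - 3 = -11

-11


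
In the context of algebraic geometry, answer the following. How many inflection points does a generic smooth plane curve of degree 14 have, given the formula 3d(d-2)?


For a general smooth plane curve C of degree d, the inflection points are
the intersection of C with its Hessian curve, which has degree 3(d-2).
By Bezout, the total intersection number is d * 3(d-2) = 14 * 36 = 504.
For a general curve every flex is ordinary, so each contributes
multiplicity 1 to C·Hess(C), and the number of distinct inflection
points is 3d(d-2).
Inflection points = 3*14*(14-2) = 3*14*12 = 504

504


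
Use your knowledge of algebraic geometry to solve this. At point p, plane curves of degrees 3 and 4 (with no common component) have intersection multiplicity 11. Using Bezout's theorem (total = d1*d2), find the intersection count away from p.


By Bezout's theorem, the total intersection number is d1 * d2.
Total = 3 * 4 = 12
Intersection multiplicity at p = 11
Remaining intersections = 12 - 11 = 1

1


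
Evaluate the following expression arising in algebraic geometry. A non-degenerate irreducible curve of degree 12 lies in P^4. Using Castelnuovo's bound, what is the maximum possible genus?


Castelnuovo's bound: write d - 1 = m(r-1) + epsilon with 0 <= epsilon < r-1.
d - 1 = 12 - 1 = 11
r - 1 = 4 - 1 = 3
11 = 3*3 + 2, so m = 3, epsilon = 2
pi(d, r) = m(m-1)(r-1)/2 + m*epsilon
= 3*2*3/2 + 3*2
= 18/2 + 6
= 9 + 6 = 15

15


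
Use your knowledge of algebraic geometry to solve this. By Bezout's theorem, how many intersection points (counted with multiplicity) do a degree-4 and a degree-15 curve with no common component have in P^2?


Bezout's theorem states the intersection count equals the product of degrees.
Intersection count = 4 * 15 = 60

60


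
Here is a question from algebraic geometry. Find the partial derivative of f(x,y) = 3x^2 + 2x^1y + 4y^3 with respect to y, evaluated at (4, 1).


df/dy = 2*x^1 + 3*4*y^2
At (4,1): 2*4^1 + 3*4*1^2
= 8 + 12
= 20

20


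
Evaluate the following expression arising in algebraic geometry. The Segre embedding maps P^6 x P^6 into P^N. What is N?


The Segre embedding maps P^m x P^n into P^N via
all products of coordinates from each factor.
N = (m+1)(n+1) - 1
N = (6+1)(6+1) - 1
N = 7*7 - 1
N = 49 - 1 = 48

48


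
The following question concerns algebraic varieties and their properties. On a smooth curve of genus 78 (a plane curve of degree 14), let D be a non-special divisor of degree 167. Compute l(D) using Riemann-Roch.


First, compute the genus of a smooth plane curve of degree 14:
g = (d-1)(d-2)/2 = (14-1)(14-2)/2 = 78
For a non-special divisor D (i.e., h^1(D) = 0), Riemann-Roch gives:
l(D) = deg(D) - g + 1
Since deg(D) = 167 >= 2g - 1 = 155, D is non-special.
l(D) = 167 - 78 + 1 = 90

90


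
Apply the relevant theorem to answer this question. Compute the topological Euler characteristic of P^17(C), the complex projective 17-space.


The complex projective space P^17 has one cell in each even real dimension 0, 2, ..., 34.
The cohomology groups are H^{2k}(P^17) = Z for k = 0,...,17, and 0 otherwise.
Euler characteristic = sum of Betti numbers = 1 per even-dimensional cohomology group.
chi(P^17) = 17 + 1 = 18

18


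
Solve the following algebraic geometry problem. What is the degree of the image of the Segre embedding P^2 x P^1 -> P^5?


The degree of the Segre variety P^2 x P^1 is C(m+n, m).
= C(3, 2)
= 3

3


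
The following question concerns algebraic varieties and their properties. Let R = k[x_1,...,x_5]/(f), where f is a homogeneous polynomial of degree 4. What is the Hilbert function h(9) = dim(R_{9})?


For R = k[x_1,...,x_n]/(f) with f homogeneous of degree e:
The Hilbert series is (1 - t^e)/(1 - t)^n.
So h(d) = C(d+n-1, n-1) - C(d-e+n-1, n-1) for d >= e.
With n=5, e=4, d=9:
C(9+5-1, 5-1) = C(13, 4) = 715
C(9-4+5-1, 5-1) = C(9, 4) = 126
h(9) = 715 - 126 = 589

589


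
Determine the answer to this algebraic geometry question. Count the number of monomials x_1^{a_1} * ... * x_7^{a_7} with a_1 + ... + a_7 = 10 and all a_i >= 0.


The number of degree-10 monomials in 7 variables is C(d+n-1, n-1).
= C(10+7-1, 7-1) = C(16, 6)
= 8008

8008


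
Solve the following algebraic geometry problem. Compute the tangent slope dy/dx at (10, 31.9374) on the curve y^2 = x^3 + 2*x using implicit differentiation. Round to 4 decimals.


Using implicit differentiation of y^2 = x^3 + 2*x:
2y * dy/dx = 3x^2 + 2
dy/dx = (3x^2 + 2)/(2y)
Numerator: 3*10^2 + 2 = 302
Denominator: 2*31.9374 = 63.8748
dy/dx = 302/63.8748 = 4.7280

4.7280


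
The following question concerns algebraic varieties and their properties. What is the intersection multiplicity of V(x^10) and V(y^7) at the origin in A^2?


The intersection multiplicity of V(x^a) and V(y^b) at the origin is:
I(O; V(x^10), V(y^7)) = dim_k(k[x,y]/(x^10, y^7))
A basis for k[x,y]/(x^10, y^7) is the set of monomials x^i * y^j
where 0 <= i < 10 and 0 <= j < 7.
The number of such monomials is 10 * 7 = 70

70


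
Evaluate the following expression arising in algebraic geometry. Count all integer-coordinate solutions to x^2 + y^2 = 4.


Systematically check integer values of x where x^2 <= 4.
For each valid x, check if 4 - x^2 is a perfect square.
x=0: 4 - 0 = 4, sqrt = 2 (valid)
x=2: 4 - 4 = 0, sqrt = 0 (valid)
Total integer solutions found: 4

4


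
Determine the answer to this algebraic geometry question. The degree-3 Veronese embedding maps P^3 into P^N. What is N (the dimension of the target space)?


The Veronese embedding v_d: P^n -> P^N maps each point to all
degree-d monomials in n+1 homogeneous coordinates.
N = C(n+d, d) - 1
N = C(3+3, 3) - 1
N = C(6, 3) - 1
C(6, 3) = 20
N = 20 - 1 = 19

19


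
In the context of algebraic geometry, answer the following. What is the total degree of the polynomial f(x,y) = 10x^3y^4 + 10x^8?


Examine each term for its total degree (sum of exponents).
  Term '10x^3y^4' has total degree 3+4 = 7.
  Term '10x^8' has total degree 8+0 = 8.
The maximum total degree among all terms is 8.

8


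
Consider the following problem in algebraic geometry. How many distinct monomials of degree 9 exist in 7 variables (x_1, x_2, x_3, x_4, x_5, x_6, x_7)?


The number of degree-9 monomials in 7 variables is C(d+n-1, n-1).
= C(9+7-1, 7-1) = C(15, 6)
= 5005

5005


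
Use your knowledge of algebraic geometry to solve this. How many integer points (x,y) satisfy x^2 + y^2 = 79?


Systematically check integer values of x where x^2 <= 79.
For each valid x, check if 79 - x^2 is a perfect square.
Total integer solutions found: 0

0


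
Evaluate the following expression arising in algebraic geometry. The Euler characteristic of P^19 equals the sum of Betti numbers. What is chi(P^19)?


The complex projective space P^19 has one cell in each even real dimension 0, 2, ..., 38.
The cohomology groups are H^{2k}(P^19) = Z for k = 0,...,19, and 0 otherwise.
Euler characteristic = sum of Betti numbers = 1 per even-dimensional cohomology group.
chi(P^19) = 19 + 1 = 20

20


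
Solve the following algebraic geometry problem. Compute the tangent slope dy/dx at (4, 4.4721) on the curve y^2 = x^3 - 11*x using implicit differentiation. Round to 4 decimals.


Using implicit differentiation of y^2 = x^3 - 11*x:
2y * dy/dx = 3x^2 - 11
dy/dx = (3x^2 - 11)/(2y)
Numerator: 3*4^2 - 11 = 37
Denominator: 2*4.4721 = 8.9442
dy/dx = 37/8.9442 = 4.1368

4.1368


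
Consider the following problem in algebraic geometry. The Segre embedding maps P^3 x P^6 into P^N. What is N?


The Segre embedding maps P^m x P^n into P^N via
all products of coordinates from each factor.
N = (m+1)(n+1) - 1
N = (3+1)(6+1) - 1
N = 4*7 - 1
N = 28 - 1 = 27

27


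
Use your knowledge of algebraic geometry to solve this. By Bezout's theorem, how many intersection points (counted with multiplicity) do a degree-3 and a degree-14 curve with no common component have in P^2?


Bezout's theorem states the intersection count equals the product of degrees.
Intersection count = 3 * 14 = 42

42


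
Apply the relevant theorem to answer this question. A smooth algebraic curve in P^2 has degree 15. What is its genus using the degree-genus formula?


Using the genus formula for smooth plane curves:
g = (d-1)(d-2)/2
g = (15-1)(15-2)/2
g = 14*13/2
g = 182/2 = 91

91


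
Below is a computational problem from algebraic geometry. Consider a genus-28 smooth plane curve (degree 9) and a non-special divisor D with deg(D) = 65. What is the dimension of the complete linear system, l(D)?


First, compute the genus of a smooth plane curve of degree 9:
g = (d-1)(d-2)/2 = (9-1)(9-2)/2 = 28
For a non-special divisor D (i.e., h^1(D) = 0), Riemann-Roch gives:
l(D) = deg(D) - g + 1
Since deg(D) = 65 >= 2g - 1 = 55, D is non-special.
l(D) = 65 - 28 + 1 = 38

38


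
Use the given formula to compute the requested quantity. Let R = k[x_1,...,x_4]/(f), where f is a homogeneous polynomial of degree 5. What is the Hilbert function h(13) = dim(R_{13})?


For R = k[x_1,...,x_n]/(f) with f homogeneous of degree e:
The Hilbert series is (1 - t^e)/(1 - t)^n.
So h(d) = C(d+n-1, n-1) - C(d-e+n-1, n-1) for d >= e.
With n=4, e=5, d=13:
C(13+4-1, 4-1) = C(16, 3) = 560
C(13-5+4-1, 4-1) = C(11, 3) = 165
h(13) = 560 - 165 = 395

395


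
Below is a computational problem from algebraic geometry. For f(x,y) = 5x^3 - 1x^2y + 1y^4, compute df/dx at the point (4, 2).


df/dx = 3*5*x^2 + 2*(-1)*x^1*y
At (4,2): 3*5*4^2 + 2*(-1)*4^1*2
= 240 - 16
= 224

224


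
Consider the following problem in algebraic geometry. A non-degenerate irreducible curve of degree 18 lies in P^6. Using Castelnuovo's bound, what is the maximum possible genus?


Castelnuovo's bound: write d - 1 = m(r-1) + epsilon with 0 <= epsilon < r-1.
d - 1 = 18 - 1 = 17
r - 1 = 6 - 1 = 5
17 = 3*5 + 2, so m = 3, epsilon = 2
pi(d, r) = m(m-1)(r-1)/2 + m*epsilon
= 3*2*5/2 + 3*2
= 30/2 + 6
= 15 + 6 = 21

21


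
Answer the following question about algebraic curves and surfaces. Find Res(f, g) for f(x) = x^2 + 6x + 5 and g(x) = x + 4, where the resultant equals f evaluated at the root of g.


For Res(f, x - c), we evaluate f at x = c.
f(-4) = (-4)^2 + 6*(-4) + 5
= 16 - 24 + 5
= -8 + 5 = -3
Res(f, g) = -3

-3


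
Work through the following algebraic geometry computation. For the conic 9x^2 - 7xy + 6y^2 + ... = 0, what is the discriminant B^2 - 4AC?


The discriminant of a conic Ax^2 + Bxy + Cy^2 + ... = 0 is B^2 - 4AC.
B^2 = (-7)^2 = 49
4AC = 4*9*6 = 216
Discriminant = 49 - 216 = -167

-167


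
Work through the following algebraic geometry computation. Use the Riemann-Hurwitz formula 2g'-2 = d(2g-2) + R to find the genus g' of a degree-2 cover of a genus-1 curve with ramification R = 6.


Riemann-Hurwitz formula: 2g' - 2 = d(2g - 2) + R
Given: d = 2, g = 1, R = 6
2g' - 2 = 2*(2*1 - 2) + 6
2g' - 2 = 2*0 + 6
2g' - 2 = 0 + 6 = 6
2g' = 8
g' = 4

4


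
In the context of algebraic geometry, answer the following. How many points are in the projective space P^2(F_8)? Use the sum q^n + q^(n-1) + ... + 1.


P^2(F_8) has (q^(n+1) - 1)/(q - 1) points.
= 8^2 + 8^1 + 8^0
= 64 + 8 + 1
= 73

73


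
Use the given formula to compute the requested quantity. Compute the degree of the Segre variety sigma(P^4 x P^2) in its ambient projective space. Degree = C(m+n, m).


The degree of the Segre variety P^4 x P^2 is C(m+n, m).
= C(6, 4)
= 15

15


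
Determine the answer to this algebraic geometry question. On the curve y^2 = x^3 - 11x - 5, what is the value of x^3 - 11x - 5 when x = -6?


Compute x^3 - 11x - 5 at x = -6:
x^3 = (-6)^3 = -216
(-11)*x = (-11)*(-6) = 66
Sum: -216 + 66 - 5 = -155

-155


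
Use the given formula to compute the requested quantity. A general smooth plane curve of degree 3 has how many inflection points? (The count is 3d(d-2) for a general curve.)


For a general smooth plane curve C of degree d, the inflection points are
the intersection of C with its Hessian curve, which has degree 3(d-2).
By Bezout, the total intersection number is d * 3(d-2) = 3 * 3 = 9.
For a general curve every flex is ordinary, so each contributes
multiplicity 1 to C·Hess(C), and the number of distinct inflection
points is 3d(d-2).
Inflection points = 3*3*(3-2) = 3*3*1 = 9

9


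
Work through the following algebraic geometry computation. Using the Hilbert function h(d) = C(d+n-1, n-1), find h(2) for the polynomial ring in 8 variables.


The Hilbert function for the polynomial ring in 8 variables is:
h(d) = C(d+n-1, n-1)
h(2) = C(2+8-1, 8-1) = C(9, 7)
= 9! / (7! * 2!)
= 36

36


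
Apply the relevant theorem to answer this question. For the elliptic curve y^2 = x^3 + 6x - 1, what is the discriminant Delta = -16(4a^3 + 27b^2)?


Compute each component:
4a^3 = 4*6^3 = 4*216 = 864
27b^2 = 27*(-1)^2 = 27*1 = 27
4a^3 + 27b^2 = 864 + 27 = 891
Delta = -16*891 = -14256

-14256


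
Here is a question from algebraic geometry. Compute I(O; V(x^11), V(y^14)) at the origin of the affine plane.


The intersection multiplicity of V(x^a) and V(y^b) at the origin is:
I(O; V(x^11), V(y^14)) = dim_k(k[x,y]/(x^11, y^14))
A basis for k[x,y]/(x^11, y^14) is the set of monomials x^i * y^j
where 0 <= i < 11 and 0 <= j < 14.
The number of such monomials is 11 * 14 = 154

154


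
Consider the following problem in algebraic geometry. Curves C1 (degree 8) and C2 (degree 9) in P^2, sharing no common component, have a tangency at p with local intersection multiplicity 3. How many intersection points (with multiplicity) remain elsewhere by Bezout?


By Bezout's theorem, the total intersection number is d1 * d2.
Total = 8 * 9 = 72
Intersection multiplicity at p = 3
Remaining intersections = 72 - 3 = 69

69


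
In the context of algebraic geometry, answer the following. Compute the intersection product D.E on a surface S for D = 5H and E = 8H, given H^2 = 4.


Using bilinearity of the intersection pairing on a surface S:
(aH).(bH) = ab * (H.H)
We have H^2 = 4.
D.E = (5H).(8H) = 5*8*4
= 40*4
= 160

160


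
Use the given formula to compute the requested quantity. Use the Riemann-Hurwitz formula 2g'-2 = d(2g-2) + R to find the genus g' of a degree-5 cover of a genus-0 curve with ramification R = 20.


Riemann-Hurwitz formula: 2g' - 2 = d(2g - 2) + R
Given: d = 5, g = 0, R = 20
2g' - 2 = 5*(2*0 - 2) + 20
2g' - 2 = 5*(-2) + 20
2g' - 2 = -10 + 20 = 10
2g' = 12
g' = 6

6


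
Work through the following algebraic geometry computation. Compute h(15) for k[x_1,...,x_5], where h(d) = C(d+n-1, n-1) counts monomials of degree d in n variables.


The Hilbert function for the polynomial ring in 5 variables is:
h(d) = C(d+n-1, n-1)
h(15) = C(15+5-1, 5-1) = C(19, 4)
= 19! / (4! * 15!)
= 3876

3876


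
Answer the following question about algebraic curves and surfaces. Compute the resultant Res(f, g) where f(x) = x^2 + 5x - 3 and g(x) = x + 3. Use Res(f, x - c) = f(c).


For Res(f, x - c), we evaluate f at x = c.
f(-3) = (-3)^2 + 5*(-3) - 3
= 9 - 15 - 3
= -6 - 3 = -9
Res(f, g) = -9

-9


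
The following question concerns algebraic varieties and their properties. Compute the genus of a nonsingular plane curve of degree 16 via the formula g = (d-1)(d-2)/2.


Using the genus formula for smooth plane curves:
g = (d-1)(d-2)/2
g = (16-1)(16-2)/2
g = 15*14/2
g = 210/2 = 105

105


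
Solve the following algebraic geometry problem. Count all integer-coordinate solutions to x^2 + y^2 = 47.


Systematically check integer values of x where x^2 <= 47.
For each valid x, check if 47 - x^2 is a perfect square.
Total integer solutions found: 0

0


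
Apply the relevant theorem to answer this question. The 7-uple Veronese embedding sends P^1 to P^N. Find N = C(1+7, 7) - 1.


The Veronese embedding v_d: P^n -> P^N maps each point to all
degree-d monomials in n+1 homogeneous coordinates.
N = C(n+d, d) - 1
N = C(1+7, 7) - 1
N = C(8, 7) - 1
C(8, 7) = 8
N = 8 - 1 = 7

7


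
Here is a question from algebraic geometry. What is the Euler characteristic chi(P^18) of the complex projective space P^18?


The complex projective space P^18 has one cell in each even real dimension 0, 2, ..., 36.
The cohomology groups are H^{2k}(P^18) = Z for k = 0,...,18, and 0 otherwise.
Euler characteristic = sum of Betti numbers = 1 per even-dimensional cohomology group.
chi(P^18) = 18 + 1 = 19

19


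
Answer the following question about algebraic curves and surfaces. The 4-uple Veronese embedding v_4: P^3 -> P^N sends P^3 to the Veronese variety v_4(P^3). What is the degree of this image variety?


The Veronese variety v_4(P^3) has degree d^r.
d^r = 4^3 = 64

64


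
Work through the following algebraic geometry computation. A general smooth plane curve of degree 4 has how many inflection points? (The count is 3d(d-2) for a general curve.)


For a general smooth plane curve C of degree d, the inflection points are
the intersection of C with its Hessian curve, which has degree 3(d-2).
By Bezout, the total intersection number is d * 3(d-2) = 4 * 6 = 24.
For a general curve every flex is ordinary, so each contributes
multiplicity 1 to C·Hess(C), and the number of distinct inflection
points is 3d(d-2).
Inflection points = 3*4*(4-2) = 3*4*2 = 24

24


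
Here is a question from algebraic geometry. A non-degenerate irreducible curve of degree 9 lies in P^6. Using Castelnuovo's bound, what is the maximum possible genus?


Castelnuovo's bound: write d - 1 = m(r-1) + epsilon with 0 <= epsilon < r-1.
d - 1 = 9 - 1 = 8
r - 1 = 6 - 1 = 5
8 = 1*5 + 3, so m = 1, epsilon = 3
pi(d, r) = m(m-1)(r-1)/2 + m*epsilon
= 1*0*5/2 + 1*3
= 0/2 + 3
= 0 + 3 = 3

3


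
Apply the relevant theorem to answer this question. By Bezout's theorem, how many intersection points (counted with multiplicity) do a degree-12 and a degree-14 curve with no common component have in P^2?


Bezout's theorem states the intersection count equals the product of degrees.
Intersection count = 12 * 14 = 168

168


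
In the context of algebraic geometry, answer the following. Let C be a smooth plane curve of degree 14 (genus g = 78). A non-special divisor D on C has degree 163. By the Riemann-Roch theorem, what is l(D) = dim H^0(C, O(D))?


First, compute the genus of a smooth plane curve of degree 14:
g = (d-1)(d-2)/2 = (14-1)(14-2)/2 = 78
For a non-special divisor D (i.e., h^1(D) = 0), Riemann-Roch gives:
l(D) = deg(D) - g + 1
Since deg(D) = 163 >= 2g - 1 = 155, D is non-special.
l(D) = 163 - 78 + 1 = 86

86


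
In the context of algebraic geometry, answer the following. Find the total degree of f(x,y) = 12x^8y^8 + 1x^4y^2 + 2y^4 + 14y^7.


Examine each term for its total degree (sum of exponents).
  Term '12x^8y^8' has total degree 8+8 = 16.
  Term '1x^4y^2' has total degree 4+2 = 6.
  Term '2y^4' has total degree 0+4 = 4.
  Term '14y^7' has total degree 0+7 = 7.
The maximum total degree among all terms is 16.

16


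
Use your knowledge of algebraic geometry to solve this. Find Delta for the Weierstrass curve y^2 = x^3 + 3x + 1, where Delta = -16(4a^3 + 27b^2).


Compute each component:
4a^3 = 4*3^3 = 4*27 = 108
27b^2 = 27*1^2 = 27*1 = 27
4a^3 + 27b^2 = 108 + 27 = 135
Delta = -16*135 = -2160

-2160


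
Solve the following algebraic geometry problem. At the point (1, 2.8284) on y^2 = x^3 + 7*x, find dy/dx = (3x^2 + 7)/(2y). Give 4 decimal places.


Using implicit differentiation of y^2 = x^3 + 7*x:
2y * dy/dx = 3x^2 + 7
dy/dx = (3x^2 + 7)/(2y)
Numerator: 3*1^2 + 7 = 10
Denominator: 2*2.8284 = 5.6568
dy/dx = 10/5.6568 = 1.7678

1.7678


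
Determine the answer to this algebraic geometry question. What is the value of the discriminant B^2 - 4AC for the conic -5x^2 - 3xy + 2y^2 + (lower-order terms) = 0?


The discriminant of a conic Ax^2 + Bxy + Cy^2 + ... = 0 is B^2 - 4AC.
B^2 = (-3)^2 = 9
4AC = 4*(-5)*2 = -40
Discriminant = 9 + 40 = 49

49


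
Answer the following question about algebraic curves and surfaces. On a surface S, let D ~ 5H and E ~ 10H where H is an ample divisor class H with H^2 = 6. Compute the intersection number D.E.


Using bilinearity of the intersection pairing on a surface S:
(aH).(bH) = ab * (H.H)
We have H^2 = 6.
D.E = (5H).(10H) = 5*10*6
= 50*6
= 300

300


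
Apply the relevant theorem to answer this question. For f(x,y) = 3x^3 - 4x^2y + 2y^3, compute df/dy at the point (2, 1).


df/dy = (-4)*x^2 + 3*2*y^2
At (2,1): (-4)*2^2 + 3*2*1^2
= -16 + 6
= -10

-10


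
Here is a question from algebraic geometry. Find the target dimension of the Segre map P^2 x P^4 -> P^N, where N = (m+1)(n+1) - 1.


The Segre embedding maps P^m x P^n into P^N via
all products of coordinates from each factor.
N = (m+1)(n+1) - 1
N = (2+1)(4+1) - 1
N = 3*5 - 1
N = 15 - 1 = 14

14


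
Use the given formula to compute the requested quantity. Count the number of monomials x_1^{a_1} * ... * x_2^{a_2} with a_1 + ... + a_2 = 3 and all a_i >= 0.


The number of degree-3 monomials in 2 variables is C(d+n-1, n-1).
= C(3+2-1, 2-1) = C(4, 1)
= 4

4


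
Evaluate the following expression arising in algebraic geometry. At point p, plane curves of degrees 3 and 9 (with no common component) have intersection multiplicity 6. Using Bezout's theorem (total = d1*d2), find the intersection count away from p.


By Bezout's theorem, the total intersection number is d1 * d2.
Total = 3 * 9 = 27
Intersection multiplicity at p = 6
Remaining intersections = 27 - 6 = 21

21


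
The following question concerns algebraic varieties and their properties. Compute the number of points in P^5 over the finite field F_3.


P^5(F_3) has (q^(n+1) - 1)/(q - 1) points.
= 3^5 + 3^4 + 3^3 + 3^2 + 3^1 + 3^0
= 243 + 81 + 27 + 9 + 3 + 1
= 364

364


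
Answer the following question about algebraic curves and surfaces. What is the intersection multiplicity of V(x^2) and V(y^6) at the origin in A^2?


The intersection multiplicity of V(x^a) and V(y^b) at the origin is:
I(O; V(x^2), V(y^6)) = dim_k(k[x,y]/(x^2, y^6))
A basis for k[x,y]/(x^2, y^6) is the set of monomials x^i * y^j
where 0 <= i < 2 and 0 <= j < 6.
The number of such monomials is 2 * 6 = 12

12


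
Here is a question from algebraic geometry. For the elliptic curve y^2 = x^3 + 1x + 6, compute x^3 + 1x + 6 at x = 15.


Compute x^3 + 1x + 6 at x = 15:
x^3 = 15^3 = 3375
1*x = 1*15 = 15
Sum: 3375 + 15 + 6 = 3396

3396


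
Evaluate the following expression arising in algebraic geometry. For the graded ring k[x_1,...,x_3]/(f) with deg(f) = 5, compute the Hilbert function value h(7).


For R = k[x_1,...,x_n]/(f) with f homogeneous of degree e:
The Hilbert series is (1 - t^e)/(1 - t)^n.
So h(d) = C(d+n-1, n-1) - C(d-e+n-1, n-1) for d >= e.
With n=3, e=5, d=7:
C(7+3-1, 3-1) = C(9, 2) = 36
C(7-5+3-1, 3-1) = C(4, 2) = 6
h(7) = 36 - 6 = 30

30


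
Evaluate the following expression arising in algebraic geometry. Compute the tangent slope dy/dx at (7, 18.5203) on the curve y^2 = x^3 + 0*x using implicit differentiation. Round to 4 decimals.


Using implicit differentiation of y^2 = x^3 + 0*x:
2y * dy/dx = 3x^2 + 0
dy/dx = (3x^2 + 0)/(2y)
Numerator: 3*7^2 + 0 = 147
Denominator: 2*18.5203 = 37.0406
dy/dx = 147/37.0406 = 3.9686

3.9686


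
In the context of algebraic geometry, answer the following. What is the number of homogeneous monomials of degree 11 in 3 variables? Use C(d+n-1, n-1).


The number of degree-11 monomials in 3 variables is C(d+n-1, n-1).
= C(11+3-1, 3-1) = C(13, 2)
= 78

78


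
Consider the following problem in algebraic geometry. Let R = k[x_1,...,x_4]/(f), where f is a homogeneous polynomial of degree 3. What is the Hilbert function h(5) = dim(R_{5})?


For R = k[x_1,...,x_n]/(f) with f homogeneous of degree e:
The Hilbert series is (1 - t^e)/(1 - t)^n.
So h(d) = C(d+n-1, n-1) - C(d-e+n-1, n-1) for d >= e.
With n=4, e=3, d=5:
C(5+4-1, 4-1) = C(8, 3) = 56
C(5-3+4-1, 4-1) = C(5, 3) = 10
h(5) = 56 - 10 = 46

46


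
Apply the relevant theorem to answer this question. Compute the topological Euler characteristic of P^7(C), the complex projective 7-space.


The complex projective space P^7 has one cell in each even real dimension 0, 2, ..., 14.
The cohomology groups are H^{2k}(P^7) = Z for k = 0,...,7, and 0 otherwise.
Euler characteristic = sum of Betti numbers = 1 per even-dimensional cohomology group.
chi(P^7) = 7 + 1 = 8

8


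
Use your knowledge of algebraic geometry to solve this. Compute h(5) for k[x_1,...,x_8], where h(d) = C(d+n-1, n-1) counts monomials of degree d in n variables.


The Hilbert function for the polynomial ring in 8 variables is:
h(d) = C(d+n-1, n-1)
h(5) = C(5+8-1, 8-1) = C(12, 7)
= 12! / (7! * 5!)
= 792

792


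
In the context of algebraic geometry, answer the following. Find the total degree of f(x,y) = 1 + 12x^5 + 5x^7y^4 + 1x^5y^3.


Examine each term for its total degree (sum of exponents).
  Term '1' has total degree 0+0 = 0.
  Term '12x^5' has total degree 5+0 = 5.
  Term '5x^7y^4' has total degree 7+4 = 11.
  Term '1x^5y^3' has total degree 5+3 = 8.
The maximum total degree among all terms is 11.

11


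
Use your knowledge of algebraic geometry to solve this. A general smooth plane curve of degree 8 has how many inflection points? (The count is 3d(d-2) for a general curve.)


For a general smooth plane curve C of degree d, the inflection points are
the intersection of C with its Hessian curve, which has degree 3(d-2).
By Bezout, the total intersection number is d * 3(d-2) = 8 * 18 = 144.
For a general curve every flex is ordinary, so each contributes
multiplicity 1 to C·Hess(C), and the number of distinct inflection
points is 3d(d-2).
Inflection points = 3*8*(8-2) = 3*8*6 = 144

144


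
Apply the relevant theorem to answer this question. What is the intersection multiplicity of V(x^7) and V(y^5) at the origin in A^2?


The intersection multiplicity of V(x^a) and V(y^b) at the origin is:
I(O; V(x^7), V(y^5)) = dim_k(k[x,y]/(x^7, y^5))
A basis for k[x,y]/(x^7, y^5) is the set of monomials x^i * y^j
where 0 <= i < 7 and 0 <= j < 5.
The number of such monomials is 7 * 5 = 35

35


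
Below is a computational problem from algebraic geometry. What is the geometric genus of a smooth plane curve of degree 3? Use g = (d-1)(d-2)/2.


Using the genus formula for smooth plane curves:
g = (d-1)(d-2)/2
g = (3-1)(3-2)/2
g = 2*1/2
g = 2/2 = 1

1


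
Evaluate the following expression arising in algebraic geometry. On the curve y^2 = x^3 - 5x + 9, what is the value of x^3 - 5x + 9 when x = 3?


Compute x^3 - 5x + 9 at x = 3:
x^3 = 3^3 = 27
(-5)*x = (-5)*3 = -15
Sum: 27 - 15 + 9 = 21

21


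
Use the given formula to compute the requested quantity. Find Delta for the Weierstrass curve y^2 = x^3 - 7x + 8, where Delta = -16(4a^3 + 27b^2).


Compute each component:
4a^3 = 4*(-7)^3 = 4*(-343) = -1372
27b^2 = 27*8^2 = 27*64 = 1728
4a^3 + 27b^2 = -1372 + 1728 = 356
Delta = -16*356 = -5696

-5696


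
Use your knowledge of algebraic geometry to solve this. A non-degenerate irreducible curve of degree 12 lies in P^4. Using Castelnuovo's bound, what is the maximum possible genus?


Castelnuovo's bound: write d - 1 = m(r-1) + epsilon with 0 <= epsilon < r-1.
d - 1 = 12 - 1 = 11
r - 1 = 4 - 1 = 3
11 = 3*3 + 2, so m = 3, epsilon = 2
pi(d, r) = m(m-1)(r-1)/2 + m*epsilon
= 3*2*3/2 + 3*2
= 18/2 + 6
= 9 + 6 = 15

15


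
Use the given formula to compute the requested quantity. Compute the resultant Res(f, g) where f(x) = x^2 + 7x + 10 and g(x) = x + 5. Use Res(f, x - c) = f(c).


For Res(f, x - c), we evaluate f at x = c.
f(-5) = (-5)^2 + 7*(-5) + 10
= 25 - 35 + 10
= -10 + 10 = 0
Res(f, g) = 0

0


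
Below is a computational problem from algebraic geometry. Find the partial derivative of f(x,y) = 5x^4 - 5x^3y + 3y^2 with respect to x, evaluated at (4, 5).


df/dx = 4*5*x^3 + 3*(-5)*x^2*y
At (4,5): 4*5*4^3 + 3*(-5)*4^2*5
= 1280 - 1200
= 80

80


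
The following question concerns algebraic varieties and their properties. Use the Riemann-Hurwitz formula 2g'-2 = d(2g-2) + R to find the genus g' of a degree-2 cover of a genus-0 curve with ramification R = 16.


Riemann-Hurwitz formula: 2g' - 2 = d(2g - 2) + R
Given: d = 2, g = 0, R = 16
2g' - 2 = 2*(2*0 - 2) + 16
2g' - 2 = 2*(-2) + 16
2g' - 2 = -4 + 16 = 12
2g' = 14
g' = 7

7


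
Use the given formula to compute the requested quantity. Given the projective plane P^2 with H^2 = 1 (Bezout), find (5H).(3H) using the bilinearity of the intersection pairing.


Using bilinearity of the intersection pairing on the projective plane P^2:
(aH).(bH) = ab * (H.H)
We have H^2 = 1 (Bezout).
D.E = (5H).(3H) = 5*3*1
= 15*1
= 15

15


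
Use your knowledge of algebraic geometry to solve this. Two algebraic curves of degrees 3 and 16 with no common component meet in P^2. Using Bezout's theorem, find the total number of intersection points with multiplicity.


Bezout's theorem states the intersection count equals the product of degrees.
Intersection count = 3 * 16 = 48

48


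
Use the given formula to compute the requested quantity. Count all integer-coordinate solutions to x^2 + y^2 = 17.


Systematically check integer values of x where x^2 <= 17.
For each valid x, check if 17 - x^2 is a perfect square.
x=1: 17 - 1 = 16, sqrt = 4 (valid)
x=4: 17 - 16 = 1, sqrt = 1 (valid)
Total integer solutions found: 8

8


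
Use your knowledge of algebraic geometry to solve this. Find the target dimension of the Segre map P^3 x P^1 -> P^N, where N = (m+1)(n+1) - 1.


The Segre embedding maps P^m x P^n into P^N via
all products of coordinates from each factor.
N = (m+1)(n+1) - 1
N = (3+1)(1+1) - 1
N = 4*2 - 1
N = 8 - 1 = 7

7


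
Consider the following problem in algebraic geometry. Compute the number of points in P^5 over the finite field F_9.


P^5(F_9) has (q^(n+1) - 1)/(q - 1) points.
= 9^5 + 9^4 + 9^3 + 9^2 + 9^1 + 9^0
= 59049 + 6561 + 729 + 81 + 9 + 1
= 66430

66430


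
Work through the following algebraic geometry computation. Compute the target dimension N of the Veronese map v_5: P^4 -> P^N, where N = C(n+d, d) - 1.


The Veronese embedding v_d: P^n -> P^N maps each point to all
degree-d monomials in n+1 homogeneous coordinates.
N = C(n+d, d) - 1
N = C(4+5, 5) - 1
N = C(9, 5) - 1
C(9, 5) = 126
N = 126 - 1 = 125

125


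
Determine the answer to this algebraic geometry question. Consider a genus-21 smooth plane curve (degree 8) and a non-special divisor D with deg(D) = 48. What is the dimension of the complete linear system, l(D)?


First, compute the genus of a smooth plane curve of degree 8:
g = (d-1)(d-2)/2 = (8-1)(8-2)/2 = 21
For a non-special divisor D (i.e., h^1(D) = 0), Riemann-Roch gives:
l(D) = deg(D) - g + 1
Since deg(D) = 48 >= 2g - 1 = 41, D is non-special.
l(D) = 48 - 21 + 1 = 28

28


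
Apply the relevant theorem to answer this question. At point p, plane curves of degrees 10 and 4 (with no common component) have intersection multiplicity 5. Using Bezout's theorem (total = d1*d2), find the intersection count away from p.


By Bezout's theorem, the total intersection number is d1 * d2.
Total = 10 * 4 = 40
Intersection multiplicity at p = 5
Remaining intersections = 40 - 5 = 35

35


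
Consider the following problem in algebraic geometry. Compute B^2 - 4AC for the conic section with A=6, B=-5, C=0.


The discriminant of a conic Ax^2 + Bxy + Cy^2 + ... = 0 is B^2 - 4AC.
B^2 = (-5)^2 = 25
4AC = 4*6*0 = 0
Discriminant = 25 + 0 = 25

25


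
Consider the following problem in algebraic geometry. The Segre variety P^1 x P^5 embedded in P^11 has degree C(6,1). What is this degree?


The degree of the Segre variety P^1 x P^5 is C(m+n, m).
= C(6, 1)
= 6

6


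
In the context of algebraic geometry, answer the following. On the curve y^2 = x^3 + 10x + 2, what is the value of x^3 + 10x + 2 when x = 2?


Compute x^3 + 10x + 2 at x = 2:
x^3 = 2^3 = 8
10*x = 10*2 = 20
Sum: 8 + 20 + 2 = 30

30


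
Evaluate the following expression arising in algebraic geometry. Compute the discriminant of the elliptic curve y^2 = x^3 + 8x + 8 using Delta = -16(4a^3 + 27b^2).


Compute each component:
4a^3 = 4*8^3 = 4*512 = 2048
27b^2 = 27*8^2 = 27*64 = 1728
4a^3 + 27b^2 = 2048 + 1728 = 3776
Delta = -16*3776 = -60416

-60416


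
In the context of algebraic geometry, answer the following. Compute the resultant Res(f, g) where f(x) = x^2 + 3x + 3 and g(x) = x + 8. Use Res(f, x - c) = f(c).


For Res(f, x - c), we evaluate f at x = c.
f(-8) = (-8)^2 + 3*(-8) + 3
= 64 - 24 + 3
= 40 + 3 = 43
Res(f, g) = 43

43


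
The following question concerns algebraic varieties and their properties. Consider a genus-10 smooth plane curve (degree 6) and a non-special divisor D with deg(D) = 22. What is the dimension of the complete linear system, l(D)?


First, compute the genus of a smooth plane curve of degree 6:
g = (d-1)(d-2)/2 = (6-1)(6-2)/2 = 10
For a non-special divisor D (i.e., h^1(D) = 0), Riemann-Roch gives:
l(D) = deg(D) - g + 1
Since deg(D) = 22 >= 2g - 1 = 19, D is non-special.
l(D) = 22 - 10 + 1 = 13

13


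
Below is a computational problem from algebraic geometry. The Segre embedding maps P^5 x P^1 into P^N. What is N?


The Segre embedding maps P^m x P^n into P^N via
all products of coordinates from each factor.
N = (m+1)(n+1) - 1
N = (5+1)(1+1) - 1
N = 6*2 - 1
N = 12 - 1 = 11

11


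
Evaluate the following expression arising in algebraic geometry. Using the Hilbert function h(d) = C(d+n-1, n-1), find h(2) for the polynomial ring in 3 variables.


The Hilbert function for the polynomial ring in 3 variables is:
h(d) = C(d+n-1, n-1)
h(2) = C(2+3-1, 3-1) = C(4, 2)
= 4! / (2! * 2!)
= 6

6


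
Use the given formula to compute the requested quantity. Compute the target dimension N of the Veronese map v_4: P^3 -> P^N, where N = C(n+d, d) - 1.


The Veronese embedding v_d: P^n -> P^N maps each point to all
degree-d monomials in n+1 homogeneous coordinates.
N = C(n+d, d) - 1
N = C(3+4, 4) - 1
N = C(7, 4) - 1
C(7, 4) = 35
N = 35 - 1 = 34

34


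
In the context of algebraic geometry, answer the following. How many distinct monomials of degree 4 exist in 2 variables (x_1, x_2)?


The number of degree-4 monomials in 2 variables is C(d+n-1, n-1).
= C(4+2-1, 2-1) = C(5, 1)
= 5

5


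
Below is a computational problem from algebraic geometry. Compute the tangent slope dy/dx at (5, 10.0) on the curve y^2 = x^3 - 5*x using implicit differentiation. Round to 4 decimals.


Using implicit differentiation of y^2 = x^3 - 5*x:
2y * dy/dx = 3x^2 - 5
dy/dx = (3x^2 - 5)/(2y)
Numerator: 3*5^2 - 5 = 70
Denominator: 2*10.0 = 20.0
dy/dx = 70/20.0 = 3.5000

3.5000


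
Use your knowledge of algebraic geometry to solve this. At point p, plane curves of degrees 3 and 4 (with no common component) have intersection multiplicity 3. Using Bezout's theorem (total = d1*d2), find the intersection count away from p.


By Bezout's theorem, the total intersection number is d1 * d2.
Total = 3 * 4 = 12
Intersection multiplicity at p = 3
Remaining intersections = 12 - 3 = 9

9


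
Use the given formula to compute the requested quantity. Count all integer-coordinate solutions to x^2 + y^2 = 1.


Systematically check integer values of x where x^2 <= 1.
For each valid x, check if 1 - x^2 is a perfect square.
x=0: 1 - 0 = 1, sqrt = 1 (valid)
x=1: 1 - 1 = 0, sqrt = 0 (valid)
Total integer solutions found: 4

4


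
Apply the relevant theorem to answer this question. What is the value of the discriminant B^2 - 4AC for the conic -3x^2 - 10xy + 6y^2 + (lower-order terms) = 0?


The discriminant of a conic Ax^2 + Bxy + Cy^2 + ... = 0 is B^2 - 4AC.
B^2 = (-10)^2 = 100
4AC = 4*(-3)*6 = -72
Discriminant = 100 + 72 = 172

172


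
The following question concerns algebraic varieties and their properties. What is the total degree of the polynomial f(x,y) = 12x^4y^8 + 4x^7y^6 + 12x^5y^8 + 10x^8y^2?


Examine each term for its total degree (sum of exponents).
  Term '12x^4y^8' has total degree 4+8 = 12.
  Term '4x^7y^6' has total degree 7+6 = 13.
  Term '12x^5y^8' has total degree 5+8 = 13.
  Term '10x^8y^2' has total degree 8+2 = 10.
The maximum total degree among all terms is 13.

13


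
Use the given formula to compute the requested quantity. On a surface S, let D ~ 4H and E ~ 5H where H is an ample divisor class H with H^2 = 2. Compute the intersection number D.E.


Using bilinearity of the intersection pairing on a surface S:
(aH).(bH) = ab * (H.H)
We have H^2 = 2.
D.E = (4H).(5H) = 4*5*2
= 20*2
= 40

40


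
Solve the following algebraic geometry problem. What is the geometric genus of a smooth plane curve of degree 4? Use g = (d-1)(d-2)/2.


Using the genus formula for smooth plane curves:
g = (d-1)(d-2)/2
g = (4-1)(4-2)/2
g = 3*2/2
g = 6/2 = 3

3


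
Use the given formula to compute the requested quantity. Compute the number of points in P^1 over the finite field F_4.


P^1(F_4) has (q^(n+1) - 1)/(q - 1) points.
= 4^1 + 4^0
= 4 + 1
= 5

5


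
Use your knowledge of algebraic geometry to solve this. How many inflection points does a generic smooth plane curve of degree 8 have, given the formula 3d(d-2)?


For a general smooth plane curve C of degree d, the inflection points are
the intersection of C with its Hessian curve, which has degree 3(d-2).
By Bezout, the total intersection number is d * 3(d-2) = 8 * 18 = 144.
For a general curve every flex is ordinary, so each contributes
multiplicity 1 to C·Hess(C), and the number of distinct inflection
points is 3d(d-2).
Inflection points = 3*8*(8-2) = 3*8*6 = 144

144


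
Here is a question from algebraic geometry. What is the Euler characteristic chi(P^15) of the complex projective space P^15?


The complex projective space P^15 has one cell in each even real dimension 0, 2, ..., 30.
The cohomology groups are H^{2k}(P^15) = Z for k = 0,...,15, and 0 otherwise.
Euler characteristic = sum of Betti numbers = 1 per even-dimensional cohomology group.
chi(P^15) = 15 + 1 = 16

16
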